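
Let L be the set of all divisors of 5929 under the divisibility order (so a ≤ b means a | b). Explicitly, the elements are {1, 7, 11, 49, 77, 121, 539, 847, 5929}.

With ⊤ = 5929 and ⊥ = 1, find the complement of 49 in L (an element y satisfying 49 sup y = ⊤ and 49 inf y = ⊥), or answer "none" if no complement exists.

121

Need y with 49 ∨ y = 5929 and 49 ∧ y = 1.
Checking each element gives: 121.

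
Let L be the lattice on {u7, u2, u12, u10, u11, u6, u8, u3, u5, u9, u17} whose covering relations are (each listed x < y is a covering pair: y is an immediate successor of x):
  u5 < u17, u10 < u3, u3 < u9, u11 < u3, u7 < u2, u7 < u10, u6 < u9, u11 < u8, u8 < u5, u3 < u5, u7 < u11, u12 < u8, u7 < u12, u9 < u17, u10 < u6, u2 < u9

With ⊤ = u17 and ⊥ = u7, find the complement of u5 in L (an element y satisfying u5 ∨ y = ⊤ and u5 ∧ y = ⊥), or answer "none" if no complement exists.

Need y with u5 ∨ y = u17 and u5 ∧ y = u7.
Checking each element gives: u2.

u2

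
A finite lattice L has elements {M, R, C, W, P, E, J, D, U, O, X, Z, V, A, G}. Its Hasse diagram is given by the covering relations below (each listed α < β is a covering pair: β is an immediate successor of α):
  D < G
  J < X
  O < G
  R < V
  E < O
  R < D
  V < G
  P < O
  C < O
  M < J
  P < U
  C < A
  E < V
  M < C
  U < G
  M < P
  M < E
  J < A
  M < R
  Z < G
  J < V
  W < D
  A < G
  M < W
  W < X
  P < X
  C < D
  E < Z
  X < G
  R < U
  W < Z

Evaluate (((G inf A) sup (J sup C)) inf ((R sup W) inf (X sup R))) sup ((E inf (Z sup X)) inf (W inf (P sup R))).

G ∧ A = A
J ∨ C = A
A ∨ A = A
R ∨ W = D
X ∨ R = G
D ∧ G = D
A ∧ D = C
Z ∨ X = G
E ∧ G = E
P ∨ R = U
W ∧ U = M
E ∧ M = M
C ∨ M = C

C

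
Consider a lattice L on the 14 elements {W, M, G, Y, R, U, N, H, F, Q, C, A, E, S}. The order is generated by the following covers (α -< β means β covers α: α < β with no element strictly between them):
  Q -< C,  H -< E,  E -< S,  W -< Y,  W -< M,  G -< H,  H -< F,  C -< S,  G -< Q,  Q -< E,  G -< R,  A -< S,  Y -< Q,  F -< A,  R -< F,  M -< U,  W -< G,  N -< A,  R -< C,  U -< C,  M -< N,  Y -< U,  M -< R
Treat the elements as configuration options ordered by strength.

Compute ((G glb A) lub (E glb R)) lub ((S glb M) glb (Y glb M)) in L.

G

G ∧ A = G
E ∧ R = G
G ∨ G = G
S ∧ M = M
Y ∧ M = W
M ∧ W = W
G ∨ W = G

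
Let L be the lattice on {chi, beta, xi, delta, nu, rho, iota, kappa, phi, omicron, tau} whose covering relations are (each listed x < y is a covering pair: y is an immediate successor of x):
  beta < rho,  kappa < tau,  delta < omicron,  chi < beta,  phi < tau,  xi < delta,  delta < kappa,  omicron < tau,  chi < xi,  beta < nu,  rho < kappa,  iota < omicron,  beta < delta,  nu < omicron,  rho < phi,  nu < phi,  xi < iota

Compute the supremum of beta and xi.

delta

Common upper bounds of {beta, xi}: delta, kappa, omicron, tau.
The least among these is delta.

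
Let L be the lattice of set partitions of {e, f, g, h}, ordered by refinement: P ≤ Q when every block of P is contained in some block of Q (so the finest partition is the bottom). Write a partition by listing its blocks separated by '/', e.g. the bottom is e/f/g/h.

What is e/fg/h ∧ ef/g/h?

Common lower bounds of {e/fg/h, ef/g/h}: e/f/g/h.
The greatest among these is e/f/g/h.

e/f/g/h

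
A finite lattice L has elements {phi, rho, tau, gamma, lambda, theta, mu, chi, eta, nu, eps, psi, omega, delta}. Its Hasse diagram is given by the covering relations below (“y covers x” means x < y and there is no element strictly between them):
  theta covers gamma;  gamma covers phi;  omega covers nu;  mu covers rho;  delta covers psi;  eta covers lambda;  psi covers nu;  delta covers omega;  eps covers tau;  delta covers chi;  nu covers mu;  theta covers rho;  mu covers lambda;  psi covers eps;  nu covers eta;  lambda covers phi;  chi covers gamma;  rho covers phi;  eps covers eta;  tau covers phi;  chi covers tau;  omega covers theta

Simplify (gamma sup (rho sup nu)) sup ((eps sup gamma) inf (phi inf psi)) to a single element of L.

rho ∨ nu = nu
gamma ∨ nu = omega
eps ∨ gamma = delta
phi ∧ psi = phi
delta ∧ phi = phi
omega ∨ phi = omega

omega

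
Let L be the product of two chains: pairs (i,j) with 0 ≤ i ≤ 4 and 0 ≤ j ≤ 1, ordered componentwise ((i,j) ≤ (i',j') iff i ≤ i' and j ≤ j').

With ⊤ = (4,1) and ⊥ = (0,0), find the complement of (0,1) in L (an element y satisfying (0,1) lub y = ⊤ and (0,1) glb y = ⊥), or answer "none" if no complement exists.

(4,0)

Need y with (0,1) ∨ y = (4,1) and (0,1) ∧ y = (0,0).
Checking each element gives: (4,0).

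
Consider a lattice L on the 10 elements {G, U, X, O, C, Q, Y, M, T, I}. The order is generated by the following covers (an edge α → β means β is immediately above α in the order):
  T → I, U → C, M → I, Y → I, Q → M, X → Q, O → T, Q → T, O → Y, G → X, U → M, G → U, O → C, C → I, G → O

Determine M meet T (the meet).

Q

Common lower bounds of {M, T}: G, Q, X.
The greatest among these is Q.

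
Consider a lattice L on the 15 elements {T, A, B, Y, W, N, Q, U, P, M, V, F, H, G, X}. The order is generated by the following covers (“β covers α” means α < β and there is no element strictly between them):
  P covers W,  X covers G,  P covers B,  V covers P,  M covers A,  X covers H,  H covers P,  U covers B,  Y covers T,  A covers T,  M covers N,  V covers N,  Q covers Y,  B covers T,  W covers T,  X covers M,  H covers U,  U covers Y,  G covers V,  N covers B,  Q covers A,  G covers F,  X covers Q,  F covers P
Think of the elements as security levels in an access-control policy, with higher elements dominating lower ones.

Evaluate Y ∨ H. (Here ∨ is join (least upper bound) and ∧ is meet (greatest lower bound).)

H

Y ∨ H = H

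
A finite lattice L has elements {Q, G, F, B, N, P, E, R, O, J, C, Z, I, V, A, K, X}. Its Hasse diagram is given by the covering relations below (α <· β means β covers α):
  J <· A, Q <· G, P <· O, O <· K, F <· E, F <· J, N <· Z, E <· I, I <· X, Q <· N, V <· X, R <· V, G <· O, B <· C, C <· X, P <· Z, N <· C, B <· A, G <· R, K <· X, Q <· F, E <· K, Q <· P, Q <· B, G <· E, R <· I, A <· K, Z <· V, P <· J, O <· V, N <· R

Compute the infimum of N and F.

Q

Common lower bounds of {N, F}: Q.
The greatest among these is Q.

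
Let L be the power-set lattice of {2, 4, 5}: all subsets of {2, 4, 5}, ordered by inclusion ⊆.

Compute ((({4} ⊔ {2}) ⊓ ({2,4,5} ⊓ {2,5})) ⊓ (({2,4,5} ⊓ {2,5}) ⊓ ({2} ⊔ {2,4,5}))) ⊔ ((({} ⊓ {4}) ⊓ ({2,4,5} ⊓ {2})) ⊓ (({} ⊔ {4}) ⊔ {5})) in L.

{2}

{4} ∨ {2} = {2,4}
{2,4,5} ∧ {2,5} = {2,5}
{2,4} ∧ {2,5} = {2}
{2,4,5} ∧ {2,5} = {2,5}
{2} ∨ {2,4,5} = {2,4,5}
{2,5} ∧ {2,4,5} = {2,5}
{2} ∧ {2,5} = {2}
{} ∧ {4} = {}
{2,4,5} ∧ {2} = {2}
{} ∧ {2} = {}
{} ∨ {4} = {4}
{4} ∨ {5} = {4,5}
{} ∧ {4,5} = {}
{2} ∨ {} = {2}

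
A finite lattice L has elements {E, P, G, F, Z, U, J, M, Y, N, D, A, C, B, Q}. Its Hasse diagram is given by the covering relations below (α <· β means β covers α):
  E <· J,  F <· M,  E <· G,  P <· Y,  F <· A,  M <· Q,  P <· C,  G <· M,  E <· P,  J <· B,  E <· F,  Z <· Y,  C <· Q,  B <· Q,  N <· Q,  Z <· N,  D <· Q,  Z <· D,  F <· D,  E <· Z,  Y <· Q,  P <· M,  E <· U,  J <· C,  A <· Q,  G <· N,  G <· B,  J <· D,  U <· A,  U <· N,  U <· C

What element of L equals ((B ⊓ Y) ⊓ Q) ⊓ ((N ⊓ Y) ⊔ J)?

E

B ∧ Y = E
E ∧ Q = E
N ∧ Y = Z
Z ∨ J = D
E ∧ D = E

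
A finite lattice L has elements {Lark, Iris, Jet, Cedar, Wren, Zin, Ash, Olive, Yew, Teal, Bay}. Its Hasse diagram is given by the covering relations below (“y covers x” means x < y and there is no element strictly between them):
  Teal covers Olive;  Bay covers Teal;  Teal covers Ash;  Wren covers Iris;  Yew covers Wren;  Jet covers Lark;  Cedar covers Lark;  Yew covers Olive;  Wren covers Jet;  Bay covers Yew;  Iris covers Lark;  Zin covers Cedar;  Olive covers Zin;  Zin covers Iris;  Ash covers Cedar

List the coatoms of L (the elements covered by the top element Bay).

Teal, Yew

The coatoms are exactly the elements covered by Bay: Teal, Yew.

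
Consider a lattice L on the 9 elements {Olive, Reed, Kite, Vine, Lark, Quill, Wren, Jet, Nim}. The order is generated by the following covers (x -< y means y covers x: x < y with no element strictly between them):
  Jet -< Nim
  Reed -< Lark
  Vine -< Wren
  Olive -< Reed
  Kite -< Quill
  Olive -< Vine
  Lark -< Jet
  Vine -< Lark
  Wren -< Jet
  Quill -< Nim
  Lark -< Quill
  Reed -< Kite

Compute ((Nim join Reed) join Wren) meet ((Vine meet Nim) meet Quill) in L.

Vine

Nim ∨ Reed = Nim
Nim ∨ Wren = Nim
Vine ∧ Nim = Vine
Vine ∧ Quill = Vine
Nim ∧ Vine = Vine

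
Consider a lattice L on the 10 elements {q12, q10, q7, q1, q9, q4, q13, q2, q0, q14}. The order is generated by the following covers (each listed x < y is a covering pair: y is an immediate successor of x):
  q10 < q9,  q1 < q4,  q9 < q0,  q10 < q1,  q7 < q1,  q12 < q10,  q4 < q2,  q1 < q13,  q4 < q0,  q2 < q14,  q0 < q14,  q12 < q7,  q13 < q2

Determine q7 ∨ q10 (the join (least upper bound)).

Common upper bounds of {q7, q10}: q0, q1, q13, q14, q2, q4.
The least among these is q1.

q1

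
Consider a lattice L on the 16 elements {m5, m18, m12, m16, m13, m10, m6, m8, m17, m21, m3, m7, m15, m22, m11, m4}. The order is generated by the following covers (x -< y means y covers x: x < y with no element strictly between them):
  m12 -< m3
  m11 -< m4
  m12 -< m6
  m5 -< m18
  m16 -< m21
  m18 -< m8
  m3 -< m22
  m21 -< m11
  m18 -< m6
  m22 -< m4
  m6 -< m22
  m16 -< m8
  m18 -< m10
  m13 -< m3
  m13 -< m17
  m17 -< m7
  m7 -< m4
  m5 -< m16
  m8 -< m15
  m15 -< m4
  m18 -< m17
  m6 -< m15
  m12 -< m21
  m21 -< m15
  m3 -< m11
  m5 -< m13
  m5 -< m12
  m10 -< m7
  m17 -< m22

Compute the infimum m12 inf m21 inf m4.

Common lower bounds of {m12, m21, m4}: m12, m5.
The greatest among these is m12.

m12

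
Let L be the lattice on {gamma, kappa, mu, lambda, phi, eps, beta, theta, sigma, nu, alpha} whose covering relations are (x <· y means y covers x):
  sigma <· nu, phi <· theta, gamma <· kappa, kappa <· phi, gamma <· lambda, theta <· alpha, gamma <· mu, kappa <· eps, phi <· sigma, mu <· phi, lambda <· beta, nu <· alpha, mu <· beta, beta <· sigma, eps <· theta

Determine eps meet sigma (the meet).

Common lower bounds of {eps, sigma}: gamma, kappa.
The greatest among these is kappa.

kappa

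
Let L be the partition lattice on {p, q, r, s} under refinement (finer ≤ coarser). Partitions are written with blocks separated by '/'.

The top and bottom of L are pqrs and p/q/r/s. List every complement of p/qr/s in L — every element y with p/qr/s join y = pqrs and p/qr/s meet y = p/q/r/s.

pq/rs, pqs/r, pr/qs, prs/q

Need y with p/qr/s ∨ y = pqrs and p/qr/s ∧ y = p/q/r/s.
Checking each element gives: pq/rs, pqs/r, pr/qs, prs/q.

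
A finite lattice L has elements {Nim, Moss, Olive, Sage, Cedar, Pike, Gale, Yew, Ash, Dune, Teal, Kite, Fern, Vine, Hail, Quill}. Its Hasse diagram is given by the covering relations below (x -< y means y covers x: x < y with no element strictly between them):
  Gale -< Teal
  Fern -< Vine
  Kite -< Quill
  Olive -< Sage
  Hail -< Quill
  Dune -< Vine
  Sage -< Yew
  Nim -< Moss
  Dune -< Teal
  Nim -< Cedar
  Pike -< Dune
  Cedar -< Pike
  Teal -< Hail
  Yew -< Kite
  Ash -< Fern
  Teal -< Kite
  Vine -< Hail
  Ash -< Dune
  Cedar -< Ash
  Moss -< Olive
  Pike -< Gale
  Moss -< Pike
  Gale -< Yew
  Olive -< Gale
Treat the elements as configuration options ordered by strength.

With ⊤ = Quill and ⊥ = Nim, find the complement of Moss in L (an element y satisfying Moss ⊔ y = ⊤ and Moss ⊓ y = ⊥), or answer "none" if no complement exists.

none

For every candidate y, either Moss ∨ y ≠ Quill or Moss ∧ y ≠ Nim; no complement exists.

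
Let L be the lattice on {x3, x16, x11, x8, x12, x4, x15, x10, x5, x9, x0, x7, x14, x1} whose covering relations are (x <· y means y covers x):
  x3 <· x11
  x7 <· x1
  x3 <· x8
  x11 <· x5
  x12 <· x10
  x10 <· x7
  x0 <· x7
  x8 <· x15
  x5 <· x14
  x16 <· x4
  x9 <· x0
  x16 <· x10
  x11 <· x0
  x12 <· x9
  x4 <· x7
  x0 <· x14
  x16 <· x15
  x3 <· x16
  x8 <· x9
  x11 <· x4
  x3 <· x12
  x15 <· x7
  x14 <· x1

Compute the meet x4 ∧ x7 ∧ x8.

x3

Common lower bounds of {x4, x7, x8}: x3.
The greatest among these is x3.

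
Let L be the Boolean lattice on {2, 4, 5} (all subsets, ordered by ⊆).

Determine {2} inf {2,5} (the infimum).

Under ⊆, meet is intersection: {2} ∩ {2,5} = {2}.

{2}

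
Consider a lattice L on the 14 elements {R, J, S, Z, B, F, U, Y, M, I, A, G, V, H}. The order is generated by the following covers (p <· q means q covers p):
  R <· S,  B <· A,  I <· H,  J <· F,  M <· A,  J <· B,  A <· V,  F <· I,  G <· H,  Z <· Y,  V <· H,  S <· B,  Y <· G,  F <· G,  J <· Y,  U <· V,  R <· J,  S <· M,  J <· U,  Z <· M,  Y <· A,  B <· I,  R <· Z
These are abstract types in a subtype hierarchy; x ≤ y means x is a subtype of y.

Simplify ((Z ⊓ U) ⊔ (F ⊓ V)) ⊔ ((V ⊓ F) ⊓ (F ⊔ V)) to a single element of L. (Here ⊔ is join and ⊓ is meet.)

Z ∧ U = R
F ∧ V = J
R ∨ J = J
V ∧ F = J
F ∨ V = H
J ∧ H = J
J ∨ J = J

J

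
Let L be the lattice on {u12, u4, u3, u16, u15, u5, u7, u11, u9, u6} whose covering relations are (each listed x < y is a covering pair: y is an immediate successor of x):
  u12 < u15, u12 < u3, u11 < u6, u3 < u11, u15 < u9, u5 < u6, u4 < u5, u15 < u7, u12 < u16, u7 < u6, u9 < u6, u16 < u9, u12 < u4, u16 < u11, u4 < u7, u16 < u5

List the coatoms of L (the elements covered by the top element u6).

The coatoms are exactly the elements covered by u6: u11, u5, u7, u9.

u11, u5, u7, u9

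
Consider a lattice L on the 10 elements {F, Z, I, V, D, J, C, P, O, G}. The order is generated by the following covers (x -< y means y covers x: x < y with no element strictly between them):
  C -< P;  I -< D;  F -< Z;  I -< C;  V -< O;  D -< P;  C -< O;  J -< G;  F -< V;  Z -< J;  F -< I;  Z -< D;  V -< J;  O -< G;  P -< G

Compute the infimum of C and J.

Common lower bounds of {C, J}: F.
The greatest among these is F.

F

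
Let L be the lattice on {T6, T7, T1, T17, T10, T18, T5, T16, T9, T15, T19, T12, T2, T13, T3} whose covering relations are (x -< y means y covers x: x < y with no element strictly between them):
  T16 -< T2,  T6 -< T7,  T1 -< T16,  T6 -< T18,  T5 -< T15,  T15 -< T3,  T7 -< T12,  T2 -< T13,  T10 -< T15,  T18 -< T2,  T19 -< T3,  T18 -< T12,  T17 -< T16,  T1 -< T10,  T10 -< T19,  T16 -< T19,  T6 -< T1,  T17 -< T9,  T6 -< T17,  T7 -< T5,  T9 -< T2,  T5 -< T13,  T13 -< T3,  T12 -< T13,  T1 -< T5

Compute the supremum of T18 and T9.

T2

Common upper bounds of {T18, T9}: T13, T2, T3.
The least among these is T2.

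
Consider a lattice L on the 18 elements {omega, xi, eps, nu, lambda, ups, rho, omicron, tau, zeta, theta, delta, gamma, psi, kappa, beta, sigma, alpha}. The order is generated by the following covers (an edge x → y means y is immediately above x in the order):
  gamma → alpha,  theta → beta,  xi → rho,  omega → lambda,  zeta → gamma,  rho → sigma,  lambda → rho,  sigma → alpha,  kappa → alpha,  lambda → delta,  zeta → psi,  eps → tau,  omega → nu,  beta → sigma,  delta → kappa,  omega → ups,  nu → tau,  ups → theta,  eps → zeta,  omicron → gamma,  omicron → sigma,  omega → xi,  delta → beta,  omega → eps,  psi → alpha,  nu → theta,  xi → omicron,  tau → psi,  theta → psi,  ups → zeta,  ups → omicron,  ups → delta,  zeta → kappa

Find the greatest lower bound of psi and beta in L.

theta

Common lower bounds of {psi, beta}: nu, omega, theta, ups.
The greatest among these is theta.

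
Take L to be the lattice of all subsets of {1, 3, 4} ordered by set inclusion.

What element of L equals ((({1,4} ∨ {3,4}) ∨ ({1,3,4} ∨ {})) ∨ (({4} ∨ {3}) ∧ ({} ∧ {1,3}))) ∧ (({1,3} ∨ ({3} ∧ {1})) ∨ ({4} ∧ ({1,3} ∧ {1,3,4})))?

{1,4} ∨ {3,4} = {1,3,4}
{1,3,4} ∨ {} = {1,3,4}
{1,3,4} ∨ {1,3,4} = {1,3,4}
{4} ∨ {3} = {3,4}
{} ∧ {1,3} = {}
{3,4} ∧ {} = {}
{1,3,4} ∨ {} = {1,3,4}
{3} ∧ {1} = {}
{1,3} ∨ {} = {1,3}
{1,3} ∧ {1,3,4} = {1,3}
{4} ∧ {1,3} = {}
{1,3} ∨ {} = {1,3}
{1,3,4} ∧ {1,3} = {1,3}

{1,3}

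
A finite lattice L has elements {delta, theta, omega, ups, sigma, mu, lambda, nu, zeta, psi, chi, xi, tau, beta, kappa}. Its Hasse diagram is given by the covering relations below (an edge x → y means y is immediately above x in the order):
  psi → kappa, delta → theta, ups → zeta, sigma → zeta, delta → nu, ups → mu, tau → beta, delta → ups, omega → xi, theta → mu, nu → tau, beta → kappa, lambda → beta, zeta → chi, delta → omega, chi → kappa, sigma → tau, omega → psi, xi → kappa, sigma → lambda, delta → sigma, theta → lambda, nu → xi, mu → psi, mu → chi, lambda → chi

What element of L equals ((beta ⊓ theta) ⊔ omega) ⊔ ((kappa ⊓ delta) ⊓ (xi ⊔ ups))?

psi

beta ∧ theta = theta
theta ∨ omega = psi
kappa ∧ delta = delta
xi ∨ ups = kappa
delta ∧ kappa = delta
psi ∨ delta = psi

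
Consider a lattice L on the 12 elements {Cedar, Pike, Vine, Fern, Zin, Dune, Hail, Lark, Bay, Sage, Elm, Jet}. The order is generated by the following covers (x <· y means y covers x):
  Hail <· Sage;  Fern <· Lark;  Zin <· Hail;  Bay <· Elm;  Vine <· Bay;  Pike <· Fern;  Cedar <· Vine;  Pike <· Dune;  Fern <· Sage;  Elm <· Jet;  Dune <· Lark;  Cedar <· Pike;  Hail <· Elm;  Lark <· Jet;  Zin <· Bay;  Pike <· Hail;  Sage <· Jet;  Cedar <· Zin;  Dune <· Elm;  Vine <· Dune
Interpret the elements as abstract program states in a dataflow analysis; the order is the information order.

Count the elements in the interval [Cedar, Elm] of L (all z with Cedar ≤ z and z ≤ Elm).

The interval [Cedar, Elm] = {Bay, Cedar, Dune, Elm, Hail, Pike, Vine, Zin}, which has 8 elements.

8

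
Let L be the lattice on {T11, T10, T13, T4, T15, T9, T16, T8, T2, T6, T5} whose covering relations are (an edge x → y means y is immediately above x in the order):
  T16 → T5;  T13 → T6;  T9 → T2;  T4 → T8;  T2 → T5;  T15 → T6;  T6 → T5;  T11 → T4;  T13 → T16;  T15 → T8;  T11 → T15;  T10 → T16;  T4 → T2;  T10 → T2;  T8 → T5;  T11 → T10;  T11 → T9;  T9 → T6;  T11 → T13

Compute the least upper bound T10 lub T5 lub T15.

Common upper bounds of {T10, T5, T15}: T5.
The least among these is T5.

T5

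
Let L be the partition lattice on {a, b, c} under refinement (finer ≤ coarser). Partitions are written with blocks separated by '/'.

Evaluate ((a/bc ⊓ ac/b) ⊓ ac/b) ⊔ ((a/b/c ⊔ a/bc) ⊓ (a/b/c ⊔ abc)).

a/bc ∧ ac/b = a/b/c
a/b/c ∧ ac/b = a/b/c
a/b/c ∨ a/bc = a/bc
a/b/c ∨ abc = abc
a/bc ∧ abc = a/bc
a/b/c ∨ a/bc = a/bc

a/bc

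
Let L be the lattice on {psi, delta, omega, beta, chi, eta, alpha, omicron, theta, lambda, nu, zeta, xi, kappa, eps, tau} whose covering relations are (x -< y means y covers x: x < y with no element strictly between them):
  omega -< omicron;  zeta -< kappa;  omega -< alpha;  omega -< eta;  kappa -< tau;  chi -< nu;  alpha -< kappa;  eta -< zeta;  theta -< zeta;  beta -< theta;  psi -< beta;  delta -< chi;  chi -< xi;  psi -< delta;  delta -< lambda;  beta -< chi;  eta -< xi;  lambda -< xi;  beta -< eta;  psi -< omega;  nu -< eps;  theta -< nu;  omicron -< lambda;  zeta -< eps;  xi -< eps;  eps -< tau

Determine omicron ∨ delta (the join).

lambda

Common upper bounds of {omicron, delta}: eps, lambda, tau, xi.
The least among these is lambda.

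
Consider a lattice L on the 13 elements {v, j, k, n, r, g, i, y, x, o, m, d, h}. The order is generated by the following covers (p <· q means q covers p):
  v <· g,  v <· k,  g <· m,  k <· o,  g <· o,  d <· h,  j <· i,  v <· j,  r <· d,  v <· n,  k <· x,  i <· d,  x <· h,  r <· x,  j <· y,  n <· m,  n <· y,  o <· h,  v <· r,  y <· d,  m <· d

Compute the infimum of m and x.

Common lower bounds of {m, x}: v.
The greatest among these is v.

v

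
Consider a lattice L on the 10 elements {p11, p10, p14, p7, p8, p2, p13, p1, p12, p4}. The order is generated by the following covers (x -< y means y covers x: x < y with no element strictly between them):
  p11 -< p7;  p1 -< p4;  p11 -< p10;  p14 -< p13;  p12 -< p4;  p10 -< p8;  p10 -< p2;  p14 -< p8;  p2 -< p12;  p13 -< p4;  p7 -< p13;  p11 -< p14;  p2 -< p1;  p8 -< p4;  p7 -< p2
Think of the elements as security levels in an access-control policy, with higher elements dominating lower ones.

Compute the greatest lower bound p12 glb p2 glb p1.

Common lower bounds of {p12, p2, p1}: p10, p11, p2, p7.
The greatest among these is p2.

p2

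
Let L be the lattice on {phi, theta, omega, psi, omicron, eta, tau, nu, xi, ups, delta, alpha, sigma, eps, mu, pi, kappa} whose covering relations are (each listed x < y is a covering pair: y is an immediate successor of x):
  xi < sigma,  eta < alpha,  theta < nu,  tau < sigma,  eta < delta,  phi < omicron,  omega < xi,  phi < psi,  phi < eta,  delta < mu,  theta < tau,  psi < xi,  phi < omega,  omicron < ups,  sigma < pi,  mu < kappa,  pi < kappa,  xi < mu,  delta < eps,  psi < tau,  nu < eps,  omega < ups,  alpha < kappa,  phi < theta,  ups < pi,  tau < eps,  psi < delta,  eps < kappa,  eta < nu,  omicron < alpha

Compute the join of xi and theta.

Common upper bounds of {xi, theta}: kappa, pi, sigma.
The least among these is sigma.

sigma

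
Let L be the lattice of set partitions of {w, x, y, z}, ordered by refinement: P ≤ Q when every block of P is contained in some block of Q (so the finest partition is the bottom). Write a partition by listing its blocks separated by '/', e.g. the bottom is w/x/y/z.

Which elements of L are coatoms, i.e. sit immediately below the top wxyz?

w/xyz, wx/yz, wxy/z, wxz/y, wy/xz, wyz/x, wz/xy

The coatoms are exactly the elements covered by wxyz: w/xyz, wx/yz, wxy/z, wxz/y, wy/xz, wyz/x, wz/xy.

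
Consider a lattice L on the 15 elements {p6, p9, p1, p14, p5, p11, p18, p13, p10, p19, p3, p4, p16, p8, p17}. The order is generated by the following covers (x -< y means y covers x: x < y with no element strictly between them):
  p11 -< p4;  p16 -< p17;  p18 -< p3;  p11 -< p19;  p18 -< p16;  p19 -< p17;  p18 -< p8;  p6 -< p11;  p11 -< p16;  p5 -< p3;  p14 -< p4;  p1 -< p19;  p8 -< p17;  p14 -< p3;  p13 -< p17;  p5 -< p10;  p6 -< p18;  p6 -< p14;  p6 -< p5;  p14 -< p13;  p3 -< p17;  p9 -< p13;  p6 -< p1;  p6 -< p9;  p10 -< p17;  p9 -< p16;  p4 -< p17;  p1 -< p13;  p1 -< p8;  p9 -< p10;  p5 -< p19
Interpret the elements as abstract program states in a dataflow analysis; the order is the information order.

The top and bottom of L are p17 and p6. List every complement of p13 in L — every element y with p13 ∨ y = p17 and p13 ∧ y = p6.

p11, p18, p5

Need y with p13 ∨ y = p17 and p13 ∧ y = p6.
Checking each element gives: p11, p18, p5.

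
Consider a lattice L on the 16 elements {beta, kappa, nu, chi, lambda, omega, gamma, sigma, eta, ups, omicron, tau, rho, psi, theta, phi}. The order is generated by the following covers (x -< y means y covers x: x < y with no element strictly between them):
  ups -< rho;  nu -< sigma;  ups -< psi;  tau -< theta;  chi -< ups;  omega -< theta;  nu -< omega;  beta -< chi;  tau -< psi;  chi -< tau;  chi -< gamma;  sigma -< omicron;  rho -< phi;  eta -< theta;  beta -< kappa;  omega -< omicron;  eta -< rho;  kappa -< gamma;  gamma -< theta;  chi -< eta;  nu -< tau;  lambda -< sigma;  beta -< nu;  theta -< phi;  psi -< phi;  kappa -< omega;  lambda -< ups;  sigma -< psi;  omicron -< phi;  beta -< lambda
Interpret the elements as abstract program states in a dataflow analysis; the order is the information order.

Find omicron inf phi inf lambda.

Common lower bounds of {omicron, phi, lambda}: beta, lambda.
The greatest among these is lambda.

lambda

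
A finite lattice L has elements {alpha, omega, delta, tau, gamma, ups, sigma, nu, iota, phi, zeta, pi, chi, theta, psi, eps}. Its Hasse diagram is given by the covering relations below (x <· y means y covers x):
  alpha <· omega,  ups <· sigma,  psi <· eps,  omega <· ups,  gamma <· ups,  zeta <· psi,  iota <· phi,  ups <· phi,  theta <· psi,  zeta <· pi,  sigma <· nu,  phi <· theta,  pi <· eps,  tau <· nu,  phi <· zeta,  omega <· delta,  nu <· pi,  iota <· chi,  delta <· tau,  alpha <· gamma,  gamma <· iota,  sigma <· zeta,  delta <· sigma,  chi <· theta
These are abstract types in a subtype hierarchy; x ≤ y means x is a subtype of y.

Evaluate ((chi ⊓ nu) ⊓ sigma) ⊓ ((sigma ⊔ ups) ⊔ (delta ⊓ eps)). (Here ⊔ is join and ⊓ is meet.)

gamma

chi ∧ nu = gamma
gamma ∧ sigma = gamma
sigma ∨ ups = sigma
delta ∧ eps = delta
sigma ∨ delta = sigma
gamma ∧ sigma = gamma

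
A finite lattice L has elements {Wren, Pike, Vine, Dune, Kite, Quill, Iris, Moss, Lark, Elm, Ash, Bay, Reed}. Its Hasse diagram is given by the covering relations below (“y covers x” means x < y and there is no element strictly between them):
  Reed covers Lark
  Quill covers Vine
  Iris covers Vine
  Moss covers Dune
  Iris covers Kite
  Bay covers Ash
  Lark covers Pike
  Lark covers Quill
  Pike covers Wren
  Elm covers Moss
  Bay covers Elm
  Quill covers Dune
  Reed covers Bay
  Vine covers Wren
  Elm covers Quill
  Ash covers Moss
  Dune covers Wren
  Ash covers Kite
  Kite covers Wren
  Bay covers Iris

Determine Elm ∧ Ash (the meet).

Common lower bounds of {Elm, Ash}: Dune, Moss, Wren.
The greatest among these is Moss.

Moss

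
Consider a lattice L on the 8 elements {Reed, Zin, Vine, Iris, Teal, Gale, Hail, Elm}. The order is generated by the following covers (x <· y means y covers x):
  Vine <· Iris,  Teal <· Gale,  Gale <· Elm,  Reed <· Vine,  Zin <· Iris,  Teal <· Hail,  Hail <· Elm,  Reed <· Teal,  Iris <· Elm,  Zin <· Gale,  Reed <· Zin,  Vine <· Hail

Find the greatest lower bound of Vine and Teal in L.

Reed

Common lower bounds of {Vine, Teal}: Reed.
The greatest among these is Reed.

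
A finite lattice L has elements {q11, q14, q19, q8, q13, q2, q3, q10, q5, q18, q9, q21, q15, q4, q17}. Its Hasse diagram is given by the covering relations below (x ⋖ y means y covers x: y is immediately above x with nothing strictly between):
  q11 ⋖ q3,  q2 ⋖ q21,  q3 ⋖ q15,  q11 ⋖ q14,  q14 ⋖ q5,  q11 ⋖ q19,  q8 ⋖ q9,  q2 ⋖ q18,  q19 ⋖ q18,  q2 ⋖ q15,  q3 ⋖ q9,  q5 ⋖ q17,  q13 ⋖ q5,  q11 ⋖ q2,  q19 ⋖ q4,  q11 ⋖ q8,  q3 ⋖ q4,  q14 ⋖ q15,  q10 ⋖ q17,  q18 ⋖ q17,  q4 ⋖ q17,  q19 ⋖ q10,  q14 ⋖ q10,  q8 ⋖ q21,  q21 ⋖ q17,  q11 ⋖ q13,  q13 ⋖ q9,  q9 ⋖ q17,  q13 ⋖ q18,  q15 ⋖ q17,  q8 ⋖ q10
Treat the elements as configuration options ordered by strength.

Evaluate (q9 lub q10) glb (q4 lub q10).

q9 ∨ q10 = q17
q4 ∨ q10 = q17
q17 ∧ q17 = q17

q17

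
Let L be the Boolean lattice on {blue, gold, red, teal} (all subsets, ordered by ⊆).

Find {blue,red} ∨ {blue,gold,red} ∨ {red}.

{blue,gold,red}

Under ⊆, join is union: {blue,red} ∪ {blue,gold,red} ∪ {red} = {blue,gold,red}.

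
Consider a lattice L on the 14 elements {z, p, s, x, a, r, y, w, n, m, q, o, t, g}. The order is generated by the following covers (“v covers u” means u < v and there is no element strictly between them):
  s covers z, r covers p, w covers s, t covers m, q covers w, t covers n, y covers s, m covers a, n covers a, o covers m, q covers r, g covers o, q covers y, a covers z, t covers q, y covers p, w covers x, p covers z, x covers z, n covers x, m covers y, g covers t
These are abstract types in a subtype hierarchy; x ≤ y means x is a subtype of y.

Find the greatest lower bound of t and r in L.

Common lower bounds of {t, r}: p, r, z.
The greatest among these is r.

r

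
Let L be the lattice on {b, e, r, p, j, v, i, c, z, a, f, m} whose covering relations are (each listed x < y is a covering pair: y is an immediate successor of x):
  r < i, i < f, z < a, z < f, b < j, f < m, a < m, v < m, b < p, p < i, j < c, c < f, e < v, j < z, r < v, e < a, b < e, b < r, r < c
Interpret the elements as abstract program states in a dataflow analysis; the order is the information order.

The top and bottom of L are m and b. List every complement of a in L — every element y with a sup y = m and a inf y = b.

Need y with a ∨ y = m and a ∧ y = b.
Checking each element gives: i, p, r.

i, p, r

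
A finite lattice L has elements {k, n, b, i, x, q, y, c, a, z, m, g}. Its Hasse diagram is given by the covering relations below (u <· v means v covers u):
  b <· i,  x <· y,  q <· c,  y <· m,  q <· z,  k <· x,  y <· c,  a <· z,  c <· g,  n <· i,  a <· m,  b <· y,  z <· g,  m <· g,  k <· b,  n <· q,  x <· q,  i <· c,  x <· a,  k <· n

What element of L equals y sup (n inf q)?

n ∧ q = n
y ∨ n = c

c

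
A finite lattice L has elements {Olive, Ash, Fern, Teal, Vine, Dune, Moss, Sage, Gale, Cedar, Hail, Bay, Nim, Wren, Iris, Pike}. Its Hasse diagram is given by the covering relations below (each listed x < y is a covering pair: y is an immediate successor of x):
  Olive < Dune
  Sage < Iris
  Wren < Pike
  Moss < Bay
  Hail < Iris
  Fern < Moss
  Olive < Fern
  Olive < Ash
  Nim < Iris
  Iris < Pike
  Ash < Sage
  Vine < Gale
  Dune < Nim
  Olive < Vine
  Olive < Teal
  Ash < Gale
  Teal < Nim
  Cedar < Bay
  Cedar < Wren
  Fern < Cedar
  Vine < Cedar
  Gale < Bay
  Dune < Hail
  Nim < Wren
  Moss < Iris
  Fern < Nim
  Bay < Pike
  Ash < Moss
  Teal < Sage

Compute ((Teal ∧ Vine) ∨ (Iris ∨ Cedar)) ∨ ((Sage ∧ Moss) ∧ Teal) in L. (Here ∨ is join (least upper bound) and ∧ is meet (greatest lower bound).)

Pike

Teal ∧ Vine = Olive
Iris ∨ Cedar = Pike
Olive ∨ Pike = Pike
Sage ∧ Moss = Ash
Ash ∧ Teal = Olive
Pike ∨ Olive = Pike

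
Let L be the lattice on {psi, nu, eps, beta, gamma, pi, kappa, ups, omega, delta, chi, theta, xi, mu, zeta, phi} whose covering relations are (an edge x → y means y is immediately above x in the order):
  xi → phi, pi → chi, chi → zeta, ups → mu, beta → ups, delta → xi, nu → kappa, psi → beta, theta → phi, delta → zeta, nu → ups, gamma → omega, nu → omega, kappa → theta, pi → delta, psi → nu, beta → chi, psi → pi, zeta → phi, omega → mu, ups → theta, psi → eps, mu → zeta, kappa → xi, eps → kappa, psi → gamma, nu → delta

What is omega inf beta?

psi

Common lower bounds of {omega, beta}: psi.
The greatest among these is psi.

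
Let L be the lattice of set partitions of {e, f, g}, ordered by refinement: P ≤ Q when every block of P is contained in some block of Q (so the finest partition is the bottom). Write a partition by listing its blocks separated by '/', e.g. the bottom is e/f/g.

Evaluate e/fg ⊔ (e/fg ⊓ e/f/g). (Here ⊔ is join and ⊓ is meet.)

e/fg

e/fg ∧ e/f/g = e/f/g
e/fg ∨ e/f/g = e/fg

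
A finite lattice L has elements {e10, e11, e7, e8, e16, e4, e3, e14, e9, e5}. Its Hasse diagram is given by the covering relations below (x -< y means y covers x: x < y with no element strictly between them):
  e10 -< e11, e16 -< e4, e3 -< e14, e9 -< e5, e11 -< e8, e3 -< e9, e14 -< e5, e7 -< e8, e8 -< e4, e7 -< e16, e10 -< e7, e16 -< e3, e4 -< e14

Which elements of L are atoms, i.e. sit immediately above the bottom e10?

The atoms are exactly the elements that cover e10: e11, e7.

e11, e7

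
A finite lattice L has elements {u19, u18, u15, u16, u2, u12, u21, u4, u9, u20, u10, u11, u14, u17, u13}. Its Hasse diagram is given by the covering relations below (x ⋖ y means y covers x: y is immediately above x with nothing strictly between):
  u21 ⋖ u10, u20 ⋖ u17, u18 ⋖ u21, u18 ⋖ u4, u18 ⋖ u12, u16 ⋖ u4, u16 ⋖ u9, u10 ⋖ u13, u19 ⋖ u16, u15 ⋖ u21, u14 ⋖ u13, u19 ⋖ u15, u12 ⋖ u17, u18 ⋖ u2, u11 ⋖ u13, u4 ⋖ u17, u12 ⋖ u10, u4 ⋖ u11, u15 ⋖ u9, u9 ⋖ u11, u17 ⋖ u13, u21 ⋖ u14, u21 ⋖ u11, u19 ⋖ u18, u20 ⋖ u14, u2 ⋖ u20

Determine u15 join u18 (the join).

u21

Common upper bounds of {u15, u18}: u10, u11, u13, u14, u21.
The least among these is u21.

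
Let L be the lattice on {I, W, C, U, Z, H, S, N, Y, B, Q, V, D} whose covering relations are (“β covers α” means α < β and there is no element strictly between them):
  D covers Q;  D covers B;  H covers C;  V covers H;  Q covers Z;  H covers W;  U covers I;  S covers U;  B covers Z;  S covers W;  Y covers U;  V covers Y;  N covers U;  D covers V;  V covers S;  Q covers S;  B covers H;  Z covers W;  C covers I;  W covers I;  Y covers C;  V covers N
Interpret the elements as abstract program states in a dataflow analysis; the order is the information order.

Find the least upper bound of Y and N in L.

V

Common upper bounds of {Y, N}: D, V.
The least among these is V.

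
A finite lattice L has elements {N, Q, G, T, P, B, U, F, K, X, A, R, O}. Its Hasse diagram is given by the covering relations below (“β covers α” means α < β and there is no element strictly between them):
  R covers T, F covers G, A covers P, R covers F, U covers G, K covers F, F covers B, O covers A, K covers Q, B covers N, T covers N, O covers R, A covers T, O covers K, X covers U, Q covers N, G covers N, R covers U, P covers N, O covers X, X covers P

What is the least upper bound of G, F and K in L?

Common upper bounds of {G, F, K}: K, O.
The least among these is K.

K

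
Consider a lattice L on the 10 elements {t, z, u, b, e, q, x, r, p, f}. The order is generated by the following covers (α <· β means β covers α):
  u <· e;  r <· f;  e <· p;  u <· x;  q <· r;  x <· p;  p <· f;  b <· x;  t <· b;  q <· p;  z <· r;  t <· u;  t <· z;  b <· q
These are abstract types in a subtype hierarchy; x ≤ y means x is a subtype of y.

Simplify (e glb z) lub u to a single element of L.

u

e ∧ z = t
t ∨ u = u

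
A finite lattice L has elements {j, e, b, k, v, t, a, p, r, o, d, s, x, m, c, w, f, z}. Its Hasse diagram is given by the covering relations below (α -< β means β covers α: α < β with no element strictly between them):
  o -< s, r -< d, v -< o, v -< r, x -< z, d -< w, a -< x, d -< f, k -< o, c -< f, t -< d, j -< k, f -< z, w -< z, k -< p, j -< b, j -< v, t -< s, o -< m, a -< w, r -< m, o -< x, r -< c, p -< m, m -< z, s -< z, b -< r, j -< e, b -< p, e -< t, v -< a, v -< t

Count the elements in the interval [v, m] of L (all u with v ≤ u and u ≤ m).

4

The interval [v, m] = {m, o, r, v}, which has 4 elements.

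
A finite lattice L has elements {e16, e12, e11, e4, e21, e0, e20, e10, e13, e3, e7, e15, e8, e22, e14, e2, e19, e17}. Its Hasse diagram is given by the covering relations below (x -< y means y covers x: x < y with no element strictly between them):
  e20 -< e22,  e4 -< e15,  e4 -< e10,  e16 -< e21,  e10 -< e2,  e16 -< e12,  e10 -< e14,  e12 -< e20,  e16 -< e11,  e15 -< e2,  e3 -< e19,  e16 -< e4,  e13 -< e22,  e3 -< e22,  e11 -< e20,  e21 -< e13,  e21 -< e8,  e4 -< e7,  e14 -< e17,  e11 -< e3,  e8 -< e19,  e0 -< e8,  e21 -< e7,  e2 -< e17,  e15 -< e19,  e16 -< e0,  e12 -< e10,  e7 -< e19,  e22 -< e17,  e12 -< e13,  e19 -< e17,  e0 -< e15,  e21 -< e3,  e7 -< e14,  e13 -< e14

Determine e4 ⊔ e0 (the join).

e15

Common upper bounds of {e4, e0}: e15, e17, e19, e2.
The least among these is e15.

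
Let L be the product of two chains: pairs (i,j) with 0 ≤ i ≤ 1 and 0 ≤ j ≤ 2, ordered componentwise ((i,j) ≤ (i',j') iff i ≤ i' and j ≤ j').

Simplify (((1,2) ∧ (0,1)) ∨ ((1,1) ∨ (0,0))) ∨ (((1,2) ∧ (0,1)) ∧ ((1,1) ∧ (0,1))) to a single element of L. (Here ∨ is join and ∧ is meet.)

(1,1)

(1,2) ∧ (0,1) = (0,1)
(1,1) ∨ (0,0) = (1,1)
(0,1) ∨ (1,1) = (1,1)
(1,2) ∧ (0,1) = (0,1)
(1,1) ∧ (0,1) = (0,1)
(0,1) ∧ (0,1) = (0,1)
(1,1) ∨ (0,1) = (1,1)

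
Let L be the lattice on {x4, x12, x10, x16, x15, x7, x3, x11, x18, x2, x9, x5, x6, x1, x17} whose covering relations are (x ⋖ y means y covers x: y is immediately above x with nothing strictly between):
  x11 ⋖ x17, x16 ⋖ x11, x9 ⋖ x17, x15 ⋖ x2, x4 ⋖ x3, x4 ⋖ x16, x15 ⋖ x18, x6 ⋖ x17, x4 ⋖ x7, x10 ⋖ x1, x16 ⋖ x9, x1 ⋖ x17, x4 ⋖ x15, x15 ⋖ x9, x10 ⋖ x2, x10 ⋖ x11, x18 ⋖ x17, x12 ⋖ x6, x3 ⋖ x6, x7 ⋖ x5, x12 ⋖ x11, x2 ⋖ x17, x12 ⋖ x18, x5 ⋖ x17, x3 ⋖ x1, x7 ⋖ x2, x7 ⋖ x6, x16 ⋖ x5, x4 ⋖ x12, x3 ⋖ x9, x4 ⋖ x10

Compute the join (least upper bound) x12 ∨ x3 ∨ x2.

x17

Common upper bounds of {x12, x3, x2}: x17.
The least among these is x17.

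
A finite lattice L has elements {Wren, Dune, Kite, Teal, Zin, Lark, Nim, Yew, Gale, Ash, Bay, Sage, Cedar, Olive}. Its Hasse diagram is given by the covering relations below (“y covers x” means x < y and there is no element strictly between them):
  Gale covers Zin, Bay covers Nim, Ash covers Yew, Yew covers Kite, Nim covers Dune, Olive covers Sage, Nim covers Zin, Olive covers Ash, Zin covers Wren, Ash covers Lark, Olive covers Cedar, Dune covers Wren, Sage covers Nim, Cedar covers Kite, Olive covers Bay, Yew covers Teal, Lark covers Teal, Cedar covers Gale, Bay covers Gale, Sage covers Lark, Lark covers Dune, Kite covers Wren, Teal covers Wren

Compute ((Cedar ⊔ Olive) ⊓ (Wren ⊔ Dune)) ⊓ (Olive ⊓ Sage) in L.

Dune

Cedar ∨ Olive = Olive
Wren ∨ Dune = Dune
Olive ∧ Dune = Dune
Olive ∧ Sage = Sage
Dune ∧ Sage = Dune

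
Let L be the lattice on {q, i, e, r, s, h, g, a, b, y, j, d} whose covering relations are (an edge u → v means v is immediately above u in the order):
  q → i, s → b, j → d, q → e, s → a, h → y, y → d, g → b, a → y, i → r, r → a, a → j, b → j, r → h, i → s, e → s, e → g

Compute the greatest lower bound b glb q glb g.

q

Common lower bounds of {b, q, g}: q.
The greatest among these is q.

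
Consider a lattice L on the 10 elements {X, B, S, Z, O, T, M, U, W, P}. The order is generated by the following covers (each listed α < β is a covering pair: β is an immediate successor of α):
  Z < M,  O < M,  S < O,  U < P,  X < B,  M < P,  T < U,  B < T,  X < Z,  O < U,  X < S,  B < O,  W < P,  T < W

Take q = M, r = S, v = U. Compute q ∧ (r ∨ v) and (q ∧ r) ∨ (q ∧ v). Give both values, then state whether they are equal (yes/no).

O; O; yes

r ∨ v = U, so q ∧ (r ∨ v) = M ∧ U = O.
q ∧ r = S and q ∧ v = O, so (q ∧ r) ∨ (q ∧ v) = S ∨ O = O.
Equal: yes.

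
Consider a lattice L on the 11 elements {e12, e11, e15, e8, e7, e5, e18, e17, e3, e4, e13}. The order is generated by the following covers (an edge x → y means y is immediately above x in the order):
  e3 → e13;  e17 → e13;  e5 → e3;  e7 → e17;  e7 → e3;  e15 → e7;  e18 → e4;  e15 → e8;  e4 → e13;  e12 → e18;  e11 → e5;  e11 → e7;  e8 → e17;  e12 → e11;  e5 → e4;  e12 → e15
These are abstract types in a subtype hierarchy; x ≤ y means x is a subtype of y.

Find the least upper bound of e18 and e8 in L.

Common upper bounds of {e18, e8}: e13.
The least among these is e13.

e13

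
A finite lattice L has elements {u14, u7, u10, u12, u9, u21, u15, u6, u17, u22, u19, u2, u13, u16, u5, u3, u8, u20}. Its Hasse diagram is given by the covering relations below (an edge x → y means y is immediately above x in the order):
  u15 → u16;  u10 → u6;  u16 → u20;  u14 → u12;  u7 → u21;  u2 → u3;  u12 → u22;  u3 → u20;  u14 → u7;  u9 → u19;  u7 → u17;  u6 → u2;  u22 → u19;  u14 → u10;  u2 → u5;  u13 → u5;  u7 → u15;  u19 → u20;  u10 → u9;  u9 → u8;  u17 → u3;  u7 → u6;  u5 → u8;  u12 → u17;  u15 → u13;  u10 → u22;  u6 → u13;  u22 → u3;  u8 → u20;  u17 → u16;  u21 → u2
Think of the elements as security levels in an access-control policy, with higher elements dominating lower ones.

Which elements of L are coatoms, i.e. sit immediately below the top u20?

u16, u19, u3, u8

The coatoms are exactly the elements covered by u20: u16, u19, u3, u8.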